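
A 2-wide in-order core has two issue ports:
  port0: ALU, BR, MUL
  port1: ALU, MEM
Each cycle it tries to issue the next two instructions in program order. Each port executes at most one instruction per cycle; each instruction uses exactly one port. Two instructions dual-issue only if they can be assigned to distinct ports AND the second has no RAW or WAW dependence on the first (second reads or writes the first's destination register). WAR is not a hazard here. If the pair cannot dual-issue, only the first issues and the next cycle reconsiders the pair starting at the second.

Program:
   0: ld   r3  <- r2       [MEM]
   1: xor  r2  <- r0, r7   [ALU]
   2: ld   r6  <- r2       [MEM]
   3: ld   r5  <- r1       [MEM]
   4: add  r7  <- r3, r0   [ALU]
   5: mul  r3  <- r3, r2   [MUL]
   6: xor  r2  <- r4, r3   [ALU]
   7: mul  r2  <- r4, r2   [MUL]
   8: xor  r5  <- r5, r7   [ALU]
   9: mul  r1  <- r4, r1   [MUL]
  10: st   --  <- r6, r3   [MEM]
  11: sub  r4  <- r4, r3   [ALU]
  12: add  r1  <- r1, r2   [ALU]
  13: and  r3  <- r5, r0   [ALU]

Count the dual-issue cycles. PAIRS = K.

PAIRS = 5

0. ld.MEM+xor.ALU @i0/i1  | pair
1. ld.MEM @i2  | no-port MEM/MEM
2. ld.MEM+add.ALU @i3/i4  | pair
3. mul.MUL @i5  | RAW r3
4. xor.ALU @i6  | RAW+WAW r2
5. mul.MUL+xor.ALU @i7/i8  | pair
6. mul.MUL+st.MEM @i9/i10  | pair
7. sub.ALU+add.ALU @i11/i12  | pair
8. and.ALU @i13  | tail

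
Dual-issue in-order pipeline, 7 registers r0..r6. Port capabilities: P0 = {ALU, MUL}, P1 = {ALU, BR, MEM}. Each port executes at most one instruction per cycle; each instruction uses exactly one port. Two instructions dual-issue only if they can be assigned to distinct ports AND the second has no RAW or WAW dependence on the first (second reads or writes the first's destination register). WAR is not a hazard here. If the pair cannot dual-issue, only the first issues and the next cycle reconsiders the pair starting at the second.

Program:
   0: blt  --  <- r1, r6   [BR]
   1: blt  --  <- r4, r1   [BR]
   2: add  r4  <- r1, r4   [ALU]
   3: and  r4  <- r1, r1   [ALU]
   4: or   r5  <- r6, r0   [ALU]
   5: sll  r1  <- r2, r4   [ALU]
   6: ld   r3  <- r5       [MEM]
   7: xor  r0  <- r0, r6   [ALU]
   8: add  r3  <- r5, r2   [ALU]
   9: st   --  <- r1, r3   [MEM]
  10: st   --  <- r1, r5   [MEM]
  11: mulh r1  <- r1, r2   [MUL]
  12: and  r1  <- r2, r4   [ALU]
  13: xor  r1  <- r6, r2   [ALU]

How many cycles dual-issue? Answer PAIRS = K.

0. blt @i0  | no-port BR/BR
1. blt+add @i1+i2  | 2-wide
2. and+or @i3+i4  | 2-wide
3. sll+ld @i5+i6  | 2-wide
4. xor+add @i7+i8  | 2-wide
5. st @i9  | no-port MEM/MEM
6. st+mulh @i10+i11  | 2-wide
7. and @i12  | WAW r1
8. xor @i13  | tail

PAIRS = 5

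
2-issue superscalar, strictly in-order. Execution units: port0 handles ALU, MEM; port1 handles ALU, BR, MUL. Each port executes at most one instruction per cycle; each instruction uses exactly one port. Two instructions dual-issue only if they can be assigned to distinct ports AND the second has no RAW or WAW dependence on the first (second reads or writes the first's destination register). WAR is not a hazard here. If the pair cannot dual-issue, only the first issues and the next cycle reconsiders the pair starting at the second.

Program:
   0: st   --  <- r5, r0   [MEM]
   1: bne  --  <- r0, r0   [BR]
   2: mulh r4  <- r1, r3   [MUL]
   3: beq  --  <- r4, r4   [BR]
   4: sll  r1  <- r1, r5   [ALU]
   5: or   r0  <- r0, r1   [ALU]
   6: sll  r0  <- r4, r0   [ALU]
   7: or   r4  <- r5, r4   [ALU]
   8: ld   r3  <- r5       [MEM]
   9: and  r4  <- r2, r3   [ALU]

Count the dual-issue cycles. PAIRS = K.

  cy0 -> i0&i1 (st.MEM bne.BR) pair
  cy1 -> i2 (mulh.MUL) no-port MUL/BR
  cy2 -> i3&i4 (beq.BR sll.ALU) pair
  cy3 -> i5 (or.ALU) RAW+WAW r0
  cy4 -> i6&i7 (sll.ALU or.ALU) pair
  cy5 -> i8 (ld.MEM) RAW r3
  cy6 -> i9 (and.ALU) tail

PAIRS = 3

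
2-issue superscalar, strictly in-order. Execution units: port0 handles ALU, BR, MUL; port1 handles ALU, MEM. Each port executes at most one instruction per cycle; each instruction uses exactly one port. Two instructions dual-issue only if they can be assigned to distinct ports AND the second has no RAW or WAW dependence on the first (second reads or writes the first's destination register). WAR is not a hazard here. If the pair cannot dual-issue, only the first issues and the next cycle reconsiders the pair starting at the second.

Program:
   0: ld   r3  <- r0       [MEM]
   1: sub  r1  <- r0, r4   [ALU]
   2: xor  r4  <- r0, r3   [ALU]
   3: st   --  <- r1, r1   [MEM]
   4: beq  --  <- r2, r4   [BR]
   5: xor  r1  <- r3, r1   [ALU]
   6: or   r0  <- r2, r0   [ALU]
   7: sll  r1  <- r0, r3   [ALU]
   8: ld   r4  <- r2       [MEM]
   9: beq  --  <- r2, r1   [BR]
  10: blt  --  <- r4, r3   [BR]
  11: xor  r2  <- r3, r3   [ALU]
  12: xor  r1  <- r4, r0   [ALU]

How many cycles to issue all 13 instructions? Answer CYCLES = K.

CYCLES = 8

#0 head=0: ld sub i0+i1 2-wide
#1 head=2: xor st i2+i3 2-wide
#2 head=4: beq xor i4+i5 2-wide
#3 head=6: or i6 RAW r0
#4 head=7: sll ld i7+i8 2-wide
#5 head=9: beq i9 no-port BR/BR
#6 head=10: blt xor i10+i11 2-wide
#7 head=12: xor i12 tail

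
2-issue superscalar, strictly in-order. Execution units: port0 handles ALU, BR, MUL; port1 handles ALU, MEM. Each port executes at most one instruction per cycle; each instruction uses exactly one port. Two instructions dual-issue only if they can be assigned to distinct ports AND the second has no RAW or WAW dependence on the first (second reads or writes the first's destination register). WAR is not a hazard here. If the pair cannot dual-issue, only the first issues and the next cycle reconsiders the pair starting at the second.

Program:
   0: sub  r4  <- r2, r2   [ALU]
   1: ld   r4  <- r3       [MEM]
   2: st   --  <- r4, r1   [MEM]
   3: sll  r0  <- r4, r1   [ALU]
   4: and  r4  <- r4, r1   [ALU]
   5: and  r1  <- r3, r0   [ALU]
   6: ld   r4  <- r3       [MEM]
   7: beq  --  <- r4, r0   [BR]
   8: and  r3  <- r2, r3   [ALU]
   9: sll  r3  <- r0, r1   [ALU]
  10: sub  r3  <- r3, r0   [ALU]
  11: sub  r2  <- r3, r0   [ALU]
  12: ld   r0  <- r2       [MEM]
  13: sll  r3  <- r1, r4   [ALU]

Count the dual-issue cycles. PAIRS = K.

PAIRS = 4

[0] i0  sub.ALU  -- WAW r4
[1] i1  ld.MEM  -- no-port MEM/MEM
[2] i2/i3  st.MEM/sll.ALU  -- dual
[3] i4/i5  and.ALU/and.ALU  -- dual
[4] i6  ld.MEM  -- RAW r4
[5] i7/i8  beq.BR/and.ALU  -- dual
[6] i9  sll.ALU  -- RAW+WAW r3
[7] i10  sub.ALU  -- RAW r3
[8] i11  sub.ALU  -- RAW r2
[9] i12/i13  ld.MEM/sll.ALU  -- dual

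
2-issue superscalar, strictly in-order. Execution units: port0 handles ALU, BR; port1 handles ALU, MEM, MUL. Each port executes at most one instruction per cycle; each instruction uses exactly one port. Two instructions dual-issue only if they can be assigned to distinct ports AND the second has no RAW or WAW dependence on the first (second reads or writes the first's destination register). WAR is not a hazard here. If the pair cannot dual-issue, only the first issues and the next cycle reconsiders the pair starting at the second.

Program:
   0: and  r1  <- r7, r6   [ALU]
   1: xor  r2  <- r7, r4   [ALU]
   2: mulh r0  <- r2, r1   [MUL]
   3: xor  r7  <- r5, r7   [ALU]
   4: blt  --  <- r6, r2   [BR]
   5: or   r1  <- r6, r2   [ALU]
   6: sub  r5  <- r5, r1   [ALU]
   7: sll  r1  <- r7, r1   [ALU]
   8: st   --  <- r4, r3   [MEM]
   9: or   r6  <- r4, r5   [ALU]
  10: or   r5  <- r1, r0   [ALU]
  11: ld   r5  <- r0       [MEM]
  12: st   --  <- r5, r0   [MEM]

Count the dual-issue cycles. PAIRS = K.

PAIRS = 5

[0] i0,i1  and/xor  -- dual
[1] i2,i3  mulh/xor  -- dual
[2] i4,i5  blt/or  -- dual
[3] i6,i7  sub/sll  -- dual
[4] i8,i9  st/or  -- dual
[5] i10  or  -- WAW r5
[6] i11  ld  -- no-port MEM/MEM
[7] i12  st  -- tail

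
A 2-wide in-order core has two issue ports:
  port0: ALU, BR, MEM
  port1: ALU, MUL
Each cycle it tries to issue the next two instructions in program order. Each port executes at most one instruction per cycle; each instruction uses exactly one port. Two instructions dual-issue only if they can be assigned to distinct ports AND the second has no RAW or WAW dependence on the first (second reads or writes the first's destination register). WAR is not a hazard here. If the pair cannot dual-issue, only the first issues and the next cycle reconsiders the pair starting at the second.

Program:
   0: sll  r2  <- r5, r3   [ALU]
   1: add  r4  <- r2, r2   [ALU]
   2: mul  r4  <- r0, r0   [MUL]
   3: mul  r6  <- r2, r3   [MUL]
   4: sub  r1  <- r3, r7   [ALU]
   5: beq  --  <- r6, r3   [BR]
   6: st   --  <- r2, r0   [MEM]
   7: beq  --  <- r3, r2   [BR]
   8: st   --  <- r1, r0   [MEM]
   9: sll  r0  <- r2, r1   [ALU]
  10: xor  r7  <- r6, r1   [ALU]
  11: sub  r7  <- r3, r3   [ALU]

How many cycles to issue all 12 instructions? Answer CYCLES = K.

CYCLES = 10

#0 head=0: sll.ALU i0 RAW r2
#1 head=1: add.ALU i1 WAW r4
#2 head=2: mul.MUL i2 no-port MUL/MUL
#3 head=3: mul.MUL+sub.ALU i3+i4 2-wide
#4 head=5: beq.BR i5 no-port BR/MEM
#5 head=6: st.MEM i6 no-port MEM/BR
#6 head=7: beq.BR i7 no-port BR/MEM
#7 head=8: st.MEM+sll.ALU i8+i9 2-wide
#8 head=10: xor.ALU i10 WAW r7
#9 head=11: sub.ALU i11 tail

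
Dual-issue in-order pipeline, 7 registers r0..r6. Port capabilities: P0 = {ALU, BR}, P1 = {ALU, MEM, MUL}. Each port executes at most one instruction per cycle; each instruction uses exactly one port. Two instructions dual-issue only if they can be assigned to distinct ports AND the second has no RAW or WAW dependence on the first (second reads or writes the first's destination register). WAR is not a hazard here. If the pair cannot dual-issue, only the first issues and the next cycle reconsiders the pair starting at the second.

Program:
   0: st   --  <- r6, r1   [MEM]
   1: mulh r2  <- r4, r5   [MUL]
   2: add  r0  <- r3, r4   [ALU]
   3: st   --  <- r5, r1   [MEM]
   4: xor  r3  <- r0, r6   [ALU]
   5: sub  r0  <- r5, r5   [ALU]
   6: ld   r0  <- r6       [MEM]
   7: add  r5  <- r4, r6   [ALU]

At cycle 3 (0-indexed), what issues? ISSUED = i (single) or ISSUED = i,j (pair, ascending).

[0] i0  st.MEM  -- no-port MEM/MUL
[1] i1/i2  mulh.MUL add.ALU  -- pair
[2] i3/i4  st.MEM xor.ALU  -- pair
[3] i5  sub.ALU  -- WAW r0
[4] i6/i7  ld.MEM add.ALU  -- pair

ISSUED = 5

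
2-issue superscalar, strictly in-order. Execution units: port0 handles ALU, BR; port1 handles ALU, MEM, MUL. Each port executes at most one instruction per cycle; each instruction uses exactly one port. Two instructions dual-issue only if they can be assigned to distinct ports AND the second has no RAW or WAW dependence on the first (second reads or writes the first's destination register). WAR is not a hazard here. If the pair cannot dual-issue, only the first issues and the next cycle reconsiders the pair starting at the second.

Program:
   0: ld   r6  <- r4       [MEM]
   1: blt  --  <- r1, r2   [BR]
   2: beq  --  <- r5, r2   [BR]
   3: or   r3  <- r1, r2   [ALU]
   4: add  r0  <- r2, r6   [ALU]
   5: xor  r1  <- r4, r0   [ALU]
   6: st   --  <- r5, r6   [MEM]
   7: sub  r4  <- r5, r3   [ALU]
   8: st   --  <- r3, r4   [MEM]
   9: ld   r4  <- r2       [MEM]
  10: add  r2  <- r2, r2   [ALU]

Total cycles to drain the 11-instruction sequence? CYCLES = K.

CYCLES = 7

0. ld+blt @i0,i1  | 2-wide
1. beq+or @i2,i3  | 2-wide
2. add @i4  | RAW r0
3. xor+st @i5,i6  | 2-wide
4. sub @i7  | RAW r4
5. st @i8  | no-port MEM/MEM
6. ld+add @i9,i10  | 2-wide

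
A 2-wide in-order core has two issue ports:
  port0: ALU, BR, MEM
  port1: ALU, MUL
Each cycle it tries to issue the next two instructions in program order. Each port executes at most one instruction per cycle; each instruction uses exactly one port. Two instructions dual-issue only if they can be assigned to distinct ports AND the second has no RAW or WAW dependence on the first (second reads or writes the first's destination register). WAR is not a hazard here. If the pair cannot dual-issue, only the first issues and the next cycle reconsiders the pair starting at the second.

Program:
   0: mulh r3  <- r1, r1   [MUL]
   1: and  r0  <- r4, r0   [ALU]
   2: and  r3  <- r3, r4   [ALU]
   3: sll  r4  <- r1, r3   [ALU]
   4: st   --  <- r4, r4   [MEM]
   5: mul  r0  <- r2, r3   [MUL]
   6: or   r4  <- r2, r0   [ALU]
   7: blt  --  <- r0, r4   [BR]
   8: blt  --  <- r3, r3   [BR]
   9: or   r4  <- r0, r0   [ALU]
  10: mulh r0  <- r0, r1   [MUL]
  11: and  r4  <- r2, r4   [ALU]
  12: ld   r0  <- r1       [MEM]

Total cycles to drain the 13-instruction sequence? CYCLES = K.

CYCLES = 9

t=0 i0&i1:mulh+and ; dual
t=1 i2:and ; RAW r3
t=2 i3:sll ; RAW r4
t=3 i4&i5:st+mul ; dual
t=4 i6:or ; RAW r4
t=5 i7:blt ; no-port BR/BR
t=6 i8&i9:blt+or ; dual
t=7 i10&i11:mulh+and ; dual
t=8 i12:ld ; tail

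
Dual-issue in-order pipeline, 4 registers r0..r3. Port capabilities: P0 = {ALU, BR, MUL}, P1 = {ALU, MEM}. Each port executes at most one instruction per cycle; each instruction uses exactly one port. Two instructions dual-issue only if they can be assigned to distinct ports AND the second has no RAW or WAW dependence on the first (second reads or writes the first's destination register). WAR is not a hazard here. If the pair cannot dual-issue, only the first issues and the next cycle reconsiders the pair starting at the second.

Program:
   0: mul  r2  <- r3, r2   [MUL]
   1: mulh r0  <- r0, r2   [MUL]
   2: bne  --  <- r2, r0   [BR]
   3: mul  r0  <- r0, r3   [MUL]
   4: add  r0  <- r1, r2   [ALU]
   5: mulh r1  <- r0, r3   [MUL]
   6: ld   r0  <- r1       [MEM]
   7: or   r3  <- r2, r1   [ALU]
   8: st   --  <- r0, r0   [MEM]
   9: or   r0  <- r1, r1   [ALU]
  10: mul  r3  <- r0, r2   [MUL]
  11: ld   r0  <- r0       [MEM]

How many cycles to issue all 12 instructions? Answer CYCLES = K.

CYCLES = 9

[0] i0  mul  -- no-port MUL/MUL
[1] i1  mulh  -- no-port MUL/BR
[2] i2  bne  -- no-port BR/MUL
[3] i3  mul  -- WAW r0
[4] i4  add  -- RAW r0
[5] i5  mulh  -- RAW r1
[6] i6+i7  ld/or  -- pair
[7] i8+i9  st/or  -- pair
[8] i10+i11  mul/ld  -- pair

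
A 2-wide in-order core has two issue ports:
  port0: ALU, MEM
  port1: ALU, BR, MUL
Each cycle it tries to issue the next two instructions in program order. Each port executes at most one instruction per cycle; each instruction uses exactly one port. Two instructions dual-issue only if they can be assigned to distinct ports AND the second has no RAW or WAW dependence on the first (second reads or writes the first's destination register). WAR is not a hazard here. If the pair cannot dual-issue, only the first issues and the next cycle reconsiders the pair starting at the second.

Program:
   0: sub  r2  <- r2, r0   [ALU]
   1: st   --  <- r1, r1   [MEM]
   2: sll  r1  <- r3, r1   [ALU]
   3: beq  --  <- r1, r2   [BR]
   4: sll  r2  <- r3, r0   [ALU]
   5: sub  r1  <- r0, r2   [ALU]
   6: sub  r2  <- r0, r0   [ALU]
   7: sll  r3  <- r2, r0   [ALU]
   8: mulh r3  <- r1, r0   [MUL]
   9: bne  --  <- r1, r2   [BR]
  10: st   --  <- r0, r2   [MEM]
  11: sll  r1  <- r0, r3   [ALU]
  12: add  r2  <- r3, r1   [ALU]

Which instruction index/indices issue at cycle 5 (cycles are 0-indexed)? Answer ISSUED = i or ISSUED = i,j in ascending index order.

ISSUED = 8

t=0 i0,i1:sub st ; dual
t=1 i2:sll ; RAW r1
t=2 i3,i4:beq sll ; dual
t=3 i5,i6:sub sub ; dual
t=4 i7:sll ; WAW r3
t=5 i8:mulh ; no-port MUL/BR
t=6 i9,i10:bne st ; dual
t=7 i11:sll ; RAW r1
t=8 i12:add ; tail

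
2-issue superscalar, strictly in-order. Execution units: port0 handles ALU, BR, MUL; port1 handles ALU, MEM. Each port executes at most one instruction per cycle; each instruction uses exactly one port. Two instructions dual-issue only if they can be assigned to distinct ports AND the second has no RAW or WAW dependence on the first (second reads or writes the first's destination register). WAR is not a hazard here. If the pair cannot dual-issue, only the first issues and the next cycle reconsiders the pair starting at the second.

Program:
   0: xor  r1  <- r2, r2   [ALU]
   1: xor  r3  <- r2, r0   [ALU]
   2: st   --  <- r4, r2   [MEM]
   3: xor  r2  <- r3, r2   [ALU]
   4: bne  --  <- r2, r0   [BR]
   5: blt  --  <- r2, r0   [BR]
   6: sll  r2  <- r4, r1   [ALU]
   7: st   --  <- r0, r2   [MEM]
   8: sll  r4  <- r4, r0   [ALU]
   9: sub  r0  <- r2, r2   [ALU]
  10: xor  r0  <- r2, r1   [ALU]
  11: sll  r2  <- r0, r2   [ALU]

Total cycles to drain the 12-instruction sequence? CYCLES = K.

t=0 i0/i1:xor.ALU/xor.ALU ; 2-wide
t=1 i2/i3:st.MEM/xor.ALU ; 2-wide
t=2 i4:bne.BR ; no-port BR/BR
t=3 i5/i6:blt.BR/sll.ALU ; 2-wide
t=4 i7/i8:st.MEM/sll.ALU ; 2-wide
t=5 i9:sub.ALU ; WAW r0
t=6 i10:xor.ALU ; RAW r0
t=7 i11:sll.ALU ; tail

CYCLES = 8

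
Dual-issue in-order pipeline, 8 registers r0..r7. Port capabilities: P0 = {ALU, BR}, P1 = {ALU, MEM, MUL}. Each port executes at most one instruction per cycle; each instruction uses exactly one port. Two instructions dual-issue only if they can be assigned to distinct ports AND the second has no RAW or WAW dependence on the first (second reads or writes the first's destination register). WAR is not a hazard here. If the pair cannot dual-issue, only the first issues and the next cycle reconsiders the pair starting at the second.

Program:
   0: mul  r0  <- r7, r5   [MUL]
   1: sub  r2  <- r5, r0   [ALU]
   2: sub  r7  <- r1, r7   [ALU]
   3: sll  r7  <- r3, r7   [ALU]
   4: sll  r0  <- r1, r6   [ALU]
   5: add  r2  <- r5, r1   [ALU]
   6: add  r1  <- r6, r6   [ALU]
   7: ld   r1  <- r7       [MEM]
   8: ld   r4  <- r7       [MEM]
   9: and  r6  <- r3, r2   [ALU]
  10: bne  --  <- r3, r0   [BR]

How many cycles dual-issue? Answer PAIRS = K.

PAIRS = 4

0. mul.MUL @i0  | RAW r0
1. sub.ALU sub.ALU @i1+i2  | 2-wide
2. sll.ALU sll.ALU @i3+i4  | 2-wide
3. add.ALU add.ALU @i5+i6  | 2-wide
4. ld.MEM @i7  | no-port MEM/MEM
5. ld.MEM and.ALU @i8+i9  | 2-wide
6. bne.BR @i10  | tail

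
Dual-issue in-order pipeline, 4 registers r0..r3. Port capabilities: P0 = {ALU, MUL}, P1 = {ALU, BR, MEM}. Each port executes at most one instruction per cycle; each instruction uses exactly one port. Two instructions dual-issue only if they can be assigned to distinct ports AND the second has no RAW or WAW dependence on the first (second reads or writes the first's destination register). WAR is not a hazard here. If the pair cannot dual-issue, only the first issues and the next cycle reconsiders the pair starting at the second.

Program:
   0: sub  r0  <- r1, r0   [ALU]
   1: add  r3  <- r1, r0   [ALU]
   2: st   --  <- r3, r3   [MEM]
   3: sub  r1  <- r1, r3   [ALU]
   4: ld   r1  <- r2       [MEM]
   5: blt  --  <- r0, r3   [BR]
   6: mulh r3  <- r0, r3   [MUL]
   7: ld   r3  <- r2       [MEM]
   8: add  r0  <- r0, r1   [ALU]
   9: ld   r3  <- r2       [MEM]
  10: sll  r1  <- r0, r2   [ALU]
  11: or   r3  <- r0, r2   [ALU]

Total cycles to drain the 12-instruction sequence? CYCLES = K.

CYCLES = 8

t=0 i0:sub.ALU ; RAW r0
t=1 i1:add.ALU ; RAW r3
t=2 i2+i3:st.MEM;sub.ALU ; pair
t=3 i4:ld.MEM ; no-port MEM/BR
t=4 i5+i6:blt.BR;mulh.MUL ; pair
t=5 i7+i8:ld.MEM;add.ALU ; pair
t=6 i9+i10:ld.MEM;sll.ALU ; pair
t=7 i11:or.ALU ; tail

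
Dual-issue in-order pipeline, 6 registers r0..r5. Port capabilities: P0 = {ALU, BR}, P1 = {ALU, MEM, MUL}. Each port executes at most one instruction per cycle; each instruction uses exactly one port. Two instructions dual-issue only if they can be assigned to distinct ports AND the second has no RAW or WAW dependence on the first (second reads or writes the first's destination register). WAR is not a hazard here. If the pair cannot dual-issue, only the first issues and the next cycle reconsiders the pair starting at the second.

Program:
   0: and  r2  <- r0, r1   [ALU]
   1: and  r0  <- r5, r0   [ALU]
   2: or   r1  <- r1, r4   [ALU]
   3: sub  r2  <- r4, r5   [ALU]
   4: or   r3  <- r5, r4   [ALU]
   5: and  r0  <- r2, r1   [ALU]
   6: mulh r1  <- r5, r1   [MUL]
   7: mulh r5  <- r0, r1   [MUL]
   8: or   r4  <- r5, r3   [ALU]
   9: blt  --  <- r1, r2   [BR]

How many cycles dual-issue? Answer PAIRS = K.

c0: i0,i1 and and  2-wide
c1: i2,i3 or sub  2-wide
c2: i4,i5 or and  2-wide
c3: i6 mulh  no-port MUL/MUL
c4: i7 mulh  RAW r5
c5: i8,i9 or blt  2-wide

PAIRS = 4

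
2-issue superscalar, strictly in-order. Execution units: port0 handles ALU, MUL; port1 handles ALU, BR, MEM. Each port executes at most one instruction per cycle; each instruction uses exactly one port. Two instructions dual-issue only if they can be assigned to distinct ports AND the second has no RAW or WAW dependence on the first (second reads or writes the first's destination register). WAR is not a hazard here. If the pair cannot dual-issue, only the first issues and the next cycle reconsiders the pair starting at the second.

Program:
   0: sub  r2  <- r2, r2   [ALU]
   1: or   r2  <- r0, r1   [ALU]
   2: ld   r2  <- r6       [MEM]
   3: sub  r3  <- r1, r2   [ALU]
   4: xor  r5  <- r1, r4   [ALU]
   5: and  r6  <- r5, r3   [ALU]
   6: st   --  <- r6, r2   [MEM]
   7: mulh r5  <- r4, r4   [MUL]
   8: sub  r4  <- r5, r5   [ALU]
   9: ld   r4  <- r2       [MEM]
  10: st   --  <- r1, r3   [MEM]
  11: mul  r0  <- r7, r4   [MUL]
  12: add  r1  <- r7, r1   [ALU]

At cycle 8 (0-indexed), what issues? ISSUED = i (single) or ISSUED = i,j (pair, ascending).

ISSUED = 10,11

c0: i0 sub  WAW r2
c1: i1 or  WAW r2
c2: i2 ld  RAW r2
c3: i3/i4 sub;xor  dual
c4: i5 and  RAW r6
c5: i6/i7 st;mulh  dual
c6: i8 sub  WAW r4
c7: i9 ld  no-port MEM/MEM
c8: i10/i11 st;mul  dual
c9: i12 add  tail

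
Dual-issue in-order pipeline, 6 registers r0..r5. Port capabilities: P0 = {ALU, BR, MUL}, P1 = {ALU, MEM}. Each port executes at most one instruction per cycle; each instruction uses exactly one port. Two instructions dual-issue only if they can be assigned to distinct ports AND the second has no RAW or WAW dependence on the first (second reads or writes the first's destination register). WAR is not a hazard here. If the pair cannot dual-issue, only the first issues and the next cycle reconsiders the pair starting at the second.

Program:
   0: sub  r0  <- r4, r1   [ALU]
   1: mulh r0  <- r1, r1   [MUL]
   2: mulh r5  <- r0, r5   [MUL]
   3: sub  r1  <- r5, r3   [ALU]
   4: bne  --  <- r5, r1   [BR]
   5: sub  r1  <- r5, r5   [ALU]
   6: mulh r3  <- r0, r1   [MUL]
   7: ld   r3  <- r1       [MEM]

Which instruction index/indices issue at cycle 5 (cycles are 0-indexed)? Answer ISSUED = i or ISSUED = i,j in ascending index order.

[0] i0  sub  -- WAW r0
[1] i1  mulh  -- no-port MUL/MUL
[2] i2  mulh  -- RAW r5
[3] i3  sub  -- RAW r1
[4] i4+i5  bne;sub  -- dual
[5] i6  mulh  -- WAW r3
[6] i7  ld  -- tail

ISSUED = 6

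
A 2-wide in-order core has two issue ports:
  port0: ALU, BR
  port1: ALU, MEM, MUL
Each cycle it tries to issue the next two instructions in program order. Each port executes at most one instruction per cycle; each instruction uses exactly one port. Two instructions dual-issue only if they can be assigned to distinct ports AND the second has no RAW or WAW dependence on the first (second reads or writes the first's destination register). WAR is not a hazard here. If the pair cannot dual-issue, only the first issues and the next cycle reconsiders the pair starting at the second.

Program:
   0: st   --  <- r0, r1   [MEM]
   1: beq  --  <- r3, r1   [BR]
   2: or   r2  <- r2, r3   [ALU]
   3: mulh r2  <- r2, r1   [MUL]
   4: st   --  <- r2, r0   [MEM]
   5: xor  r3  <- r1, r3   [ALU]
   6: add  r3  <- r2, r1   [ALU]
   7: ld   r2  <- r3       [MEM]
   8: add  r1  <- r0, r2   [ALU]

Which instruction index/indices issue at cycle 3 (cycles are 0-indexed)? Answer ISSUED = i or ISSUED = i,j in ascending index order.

[0] i0/i1  st/beq  -- dual
[1] i2  or  -- RAW+WAW r2
[2] i3  mulh  -- no-port MUL/MEM
[3] i4/i5  st/xor  -- dual
[4] i6  add  -- RAW r3
[5] i7  ld  -- RAW r2
[6] i8  add  -- tail

ISSUED = 4,5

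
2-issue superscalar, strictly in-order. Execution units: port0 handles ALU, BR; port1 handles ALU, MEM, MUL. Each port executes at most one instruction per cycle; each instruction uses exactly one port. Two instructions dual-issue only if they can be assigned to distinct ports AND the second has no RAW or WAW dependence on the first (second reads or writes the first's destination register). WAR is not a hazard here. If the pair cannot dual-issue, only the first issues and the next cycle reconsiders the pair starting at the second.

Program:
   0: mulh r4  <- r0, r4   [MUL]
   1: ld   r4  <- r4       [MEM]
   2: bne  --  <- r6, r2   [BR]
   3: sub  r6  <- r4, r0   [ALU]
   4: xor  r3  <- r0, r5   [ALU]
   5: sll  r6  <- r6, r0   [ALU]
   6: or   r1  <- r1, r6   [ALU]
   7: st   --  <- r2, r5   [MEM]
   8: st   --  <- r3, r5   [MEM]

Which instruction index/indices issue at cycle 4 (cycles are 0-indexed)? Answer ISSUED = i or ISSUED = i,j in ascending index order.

ISSUED = 6,7

0. mulh.MUL @i0  | no-port MUL/MEM
1. ld.MEM/bne.BR @i1,i2  | dual
2. sub.ALU/xor.ALU @i3,i4  | dual
3. sll.ALU @i5  | RAW r6
4. or.ALU/st.MEM @i6,i7  | dual
5. st.MEM @i8  | tail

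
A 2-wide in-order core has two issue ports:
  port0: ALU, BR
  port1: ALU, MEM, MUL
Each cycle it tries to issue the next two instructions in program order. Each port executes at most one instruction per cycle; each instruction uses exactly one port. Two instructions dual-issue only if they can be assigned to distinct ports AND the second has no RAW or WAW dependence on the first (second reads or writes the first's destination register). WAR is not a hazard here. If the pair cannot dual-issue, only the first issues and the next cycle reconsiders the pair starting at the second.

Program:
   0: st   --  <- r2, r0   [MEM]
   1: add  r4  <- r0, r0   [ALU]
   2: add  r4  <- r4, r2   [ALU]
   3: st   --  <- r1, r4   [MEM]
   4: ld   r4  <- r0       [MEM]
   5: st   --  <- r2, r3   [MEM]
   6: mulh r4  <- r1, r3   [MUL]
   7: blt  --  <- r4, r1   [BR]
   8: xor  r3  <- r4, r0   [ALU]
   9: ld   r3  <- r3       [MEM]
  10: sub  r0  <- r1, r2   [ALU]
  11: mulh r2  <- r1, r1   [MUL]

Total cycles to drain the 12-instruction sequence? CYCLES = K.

[0] i0&i1  st.MEM add.ALU  -- dual
[1] i2  add.ALU  -- RAW r4
[2] i3  st.MEM  -- no-port MEM/MEM
[3] i4  ld.MEM  -- no-port MEM/MEM
[4] i5  st.MEM  -- no-port MEM/MUL
[5] i6  mulh.MUL  -- RAW r4
[6] i7&i8  blt.BR xor.ALU  -- dual
[7] i9&i10  ld.MEM sub.ALU  -- dual
[8] i11  mulh.MUL  -- tail

CYCLES = 9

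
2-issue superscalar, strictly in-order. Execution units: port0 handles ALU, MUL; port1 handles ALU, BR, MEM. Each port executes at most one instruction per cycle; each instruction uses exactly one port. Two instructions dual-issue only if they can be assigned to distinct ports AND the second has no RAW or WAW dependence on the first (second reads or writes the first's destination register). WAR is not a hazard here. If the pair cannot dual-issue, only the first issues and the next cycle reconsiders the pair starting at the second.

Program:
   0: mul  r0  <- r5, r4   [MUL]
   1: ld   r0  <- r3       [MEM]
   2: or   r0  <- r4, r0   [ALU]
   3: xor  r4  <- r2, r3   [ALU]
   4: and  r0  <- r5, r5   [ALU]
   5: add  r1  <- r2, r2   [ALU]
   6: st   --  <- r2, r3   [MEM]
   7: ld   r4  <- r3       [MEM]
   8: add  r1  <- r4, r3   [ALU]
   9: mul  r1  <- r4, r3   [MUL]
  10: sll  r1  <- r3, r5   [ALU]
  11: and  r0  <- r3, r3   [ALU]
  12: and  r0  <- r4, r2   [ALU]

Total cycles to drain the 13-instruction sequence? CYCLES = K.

0. mul @i0  | WAW r0
1. ld @i1  | RAW+WAW r0
2. or xor @i2&i3  | pair
3. and add @i4&i5  | pair
4. st @i6  | no-port MEM/MEM
5. ld @i7  | RAW r4
6. add @i8  | WAW r1
7. mul @i9  | WAW r1
8. sll and @i10&i11  | pair
9. and @i12  | tail

CYCLES = 10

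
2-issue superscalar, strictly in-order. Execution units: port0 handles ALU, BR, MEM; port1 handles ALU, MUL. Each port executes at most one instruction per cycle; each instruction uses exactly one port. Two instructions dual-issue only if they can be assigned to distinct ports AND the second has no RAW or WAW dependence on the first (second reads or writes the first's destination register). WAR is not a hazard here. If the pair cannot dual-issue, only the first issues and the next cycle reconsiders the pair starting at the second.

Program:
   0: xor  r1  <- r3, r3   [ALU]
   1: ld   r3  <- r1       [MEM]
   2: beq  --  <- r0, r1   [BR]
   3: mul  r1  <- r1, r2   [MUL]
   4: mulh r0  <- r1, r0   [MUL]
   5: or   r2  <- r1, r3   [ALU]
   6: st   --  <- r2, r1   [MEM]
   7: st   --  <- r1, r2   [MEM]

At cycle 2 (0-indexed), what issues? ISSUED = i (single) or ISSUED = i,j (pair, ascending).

ISSUED = 2,3

  cy0 -> i0 (xor.ALU) RAW r1
  cy1 -> i1 (ld.MEM) no-port MEM/BR
  cy2 -> i2+i3 (beq.BR;mul.MUL) 2-wide
  cy3 -> i4+i5 (mulh.MUL;or.ALU) 2-wide
  cy4 -> i6 (st.MEM) no-port MEM/MEM
  cy5 -> i7 (st.MEM) tail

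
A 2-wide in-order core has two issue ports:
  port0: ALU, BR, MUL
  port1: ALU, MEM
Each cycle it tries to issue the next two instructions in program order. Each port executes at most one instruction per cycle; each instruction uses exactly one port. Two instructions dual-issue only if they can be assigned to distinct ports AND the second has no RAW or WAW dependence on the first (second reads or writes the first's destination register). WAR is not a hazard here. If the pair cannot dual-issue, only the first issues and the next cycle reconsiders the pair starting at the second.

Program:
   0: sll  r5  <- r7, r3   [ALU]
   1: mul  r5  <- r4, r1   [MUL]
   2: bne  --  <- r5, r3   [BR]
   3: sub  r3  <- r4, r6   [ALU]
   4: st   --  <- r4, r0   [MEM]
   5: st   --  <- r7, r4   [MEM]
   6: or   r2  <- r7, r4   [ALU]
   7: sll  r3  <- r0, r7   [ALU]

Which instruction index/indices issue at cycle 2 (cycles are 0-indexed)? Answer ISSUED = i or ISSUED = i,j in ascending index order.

ISSUED = 2,3

0. sll.ALU @i0  | WAW r5
1. mul.MUL @i1  | no-port MUL/BR
2. bne.BR sub.ALU @i2+i3  | 2-wide
3. st.MEM @i4  | no-port MEM/MEM
4. st.MEM or.ALU @i5+i6  | 2-wide
5. sll.ALU @i7  | tail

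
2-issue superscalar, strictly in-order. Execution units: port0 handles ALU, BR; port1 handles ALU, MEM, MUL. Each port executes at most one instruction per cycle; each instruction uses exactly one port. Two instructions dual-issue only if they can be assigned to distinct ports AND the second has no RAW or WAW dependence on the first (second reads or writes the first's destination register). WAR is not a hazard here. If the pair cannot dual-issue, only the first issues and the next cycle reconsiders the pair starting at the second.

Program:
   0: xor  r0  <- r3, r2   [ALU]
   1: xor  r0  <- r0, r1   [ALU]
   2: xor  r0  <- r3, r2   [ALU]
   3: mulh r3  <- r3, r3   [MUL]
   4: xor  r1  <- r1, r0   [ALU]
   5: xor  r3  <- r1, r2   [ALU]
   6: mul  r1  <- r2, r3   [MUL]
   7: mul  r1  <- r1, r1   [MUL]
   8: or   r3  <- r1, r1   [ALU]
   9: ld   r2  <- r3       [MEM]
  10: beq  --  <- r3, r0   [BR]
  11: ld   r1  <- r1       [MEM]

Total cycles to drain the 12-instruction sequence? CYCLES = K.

CYCLES = 10

c0: i0 xor  RAW+WAW r0
c1: i1 xor  WAW r0
c2: i2+i3 xor;mulh  2-wide
c3: i4 xor  RAW r1
c4: i5 xor  RAW r3
c5: i6 mul  no-port MUL/MUL
c6: i7 mul  RAW r1
c7: i8 or  RAW r3
c8: i9+i10 ld;beq  2-wide
c9: i11 ld  tail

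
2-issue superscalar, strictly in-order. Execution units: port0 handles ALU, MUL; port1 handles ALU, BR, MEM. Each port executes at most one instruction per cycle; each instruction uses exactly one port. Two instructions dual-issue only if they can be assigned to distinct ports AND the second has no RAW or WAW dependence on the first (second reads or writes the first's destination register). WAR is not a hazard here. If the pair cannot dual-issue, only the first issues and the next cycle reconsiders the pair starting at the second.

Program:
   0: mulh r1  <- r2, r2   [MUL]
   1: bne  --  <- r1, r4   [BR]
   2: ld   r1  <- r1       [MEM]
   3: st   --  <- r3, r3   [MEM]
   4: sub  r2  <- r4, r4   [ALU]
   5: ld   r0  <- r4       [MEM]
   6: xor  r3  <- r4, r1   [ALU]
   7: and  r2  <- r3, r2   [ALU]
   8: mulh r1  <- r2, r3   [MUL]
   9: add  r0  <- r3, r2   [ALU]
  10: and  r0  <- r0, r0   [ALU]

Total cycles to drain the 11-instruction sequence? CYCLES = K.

CYCLES = 8

[0] i0  mulh.MUL  -- RAW r1
[1] i1  bne.BR  -- no-port BR/MEM
[2] i2  ld.MEM  -- no-port MEM/MEM
[3] i3&i4  st.MEM+sub.ALU  -- dual
[4] i5&i6  ld.MEM+xor.ALU  -- dual
[5] i7  and.ALU  -- RAW r2
[6] i8&i9  mulh.MUL+add.ALU  -- dual
[7] i10  and.ALU  -- tail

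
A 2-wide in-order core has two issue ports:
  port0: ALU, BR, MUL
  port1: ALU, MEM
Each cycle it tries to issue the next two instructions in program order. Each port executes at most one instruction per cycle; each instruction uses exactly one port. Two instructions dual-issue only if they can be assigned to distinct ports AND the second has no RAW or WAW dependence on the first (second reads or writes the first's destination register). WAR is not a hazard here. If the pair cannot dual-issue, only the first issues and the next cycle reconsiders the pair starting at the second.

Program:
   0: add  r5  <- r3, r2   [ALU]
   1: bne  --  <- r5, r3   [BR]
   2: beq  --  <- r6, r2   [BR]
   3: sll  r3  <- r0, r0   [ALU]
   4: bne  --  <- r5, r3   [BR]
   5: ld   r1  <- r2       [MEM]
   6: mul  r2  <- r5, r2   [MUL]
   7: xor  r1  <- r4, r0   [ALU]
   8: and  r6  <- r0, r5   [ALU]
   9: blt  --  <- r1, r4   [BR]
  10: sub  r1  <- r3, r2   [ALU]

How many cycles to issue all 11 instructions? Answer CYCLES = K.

#0 head=0: add.ALU i0 RAW r5
#1 head=1: bne.BR i1 no-port BR/BR
#2 head=2: beq.BR;sll.ALU i2,i3 pair
#3 head=4: bne.BR;ld.MEM i4,i5 pair
#4 head=6: mul.MUL;xor.ALU i6,i7 pair
#5 head=8: and.ALU;blt.BR i8,i9 pair
#6 head=10: sub.ALU i10 tail

CYCLES = 7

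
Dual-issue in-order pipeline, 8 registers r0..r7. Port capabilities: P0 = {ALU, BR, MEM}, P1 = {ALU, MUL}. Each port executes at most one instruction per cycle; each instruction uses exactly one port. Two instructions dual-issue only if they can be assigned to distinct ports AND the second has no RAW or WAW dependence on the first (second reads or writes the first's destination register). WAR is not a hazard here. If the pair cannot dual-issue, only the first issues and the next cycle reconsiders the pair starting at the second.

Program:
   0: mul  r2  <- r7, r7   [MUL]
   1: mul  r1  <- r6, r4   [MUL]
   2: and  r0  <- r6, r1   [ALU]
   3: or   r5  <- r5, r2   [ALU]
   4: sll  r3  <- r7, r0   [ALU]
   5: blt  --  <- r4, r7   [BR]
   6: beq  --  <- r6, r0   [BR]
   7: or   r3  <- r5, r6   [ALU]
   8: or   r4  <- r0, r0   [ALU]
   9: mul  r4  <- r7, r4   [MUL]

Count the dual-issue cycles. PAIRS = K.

#0 head=0: mul.MUL i0 no-port MUL/MUL
#1 head=1: mul.MUL i1 RAW r1
#2 head=2: and.ALU or.ALU i2+i3 pair
#3 head=4: sll.ALU blt.BR i4+i5 pair
#4 head=6: beq.BR or.ALU i6+i7 pair
#5 head=8: or.ALU i8 RAW+WAW r4
#6 head=9: mul.MUL i9 tail

PAIRS = 3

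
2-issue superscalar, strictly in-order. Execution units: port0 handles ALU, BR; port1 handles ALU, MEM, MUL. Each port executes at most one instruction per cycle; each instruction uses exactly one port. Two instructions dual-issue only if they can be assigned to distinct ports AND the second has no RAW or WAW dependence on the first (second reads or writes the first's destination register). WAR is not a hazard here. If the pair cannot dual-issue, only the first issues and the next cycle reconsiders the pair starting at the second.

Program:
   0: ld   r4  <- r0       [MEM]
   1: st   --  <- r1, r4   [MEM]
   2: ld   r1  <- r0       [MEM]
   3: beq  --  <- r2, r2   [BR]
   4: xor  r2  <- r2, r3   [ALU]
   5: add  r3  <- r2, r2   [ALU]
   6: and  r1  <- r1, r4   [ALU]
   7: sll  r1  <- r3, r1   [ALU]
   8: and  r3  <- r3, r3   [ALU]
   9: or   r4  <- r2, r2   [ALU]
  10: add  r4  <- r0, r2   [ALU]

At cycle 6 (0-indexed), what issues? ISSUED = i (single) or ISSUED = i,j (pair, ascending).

[0] i0  ld  -- no-port MEM/MEM
[1] i1  st  -- no-port MEM/MEM
[2] i2&i3  ld+beq  -- pair
[3] i4  xor  -- RAW r2
[4] i5&i6  add+and  -- pair
[5] i7&i8  sll+and  -- pair
[6] i9  or  -- WAW r4
[7] i10  add  -- tail

ISSUED = 9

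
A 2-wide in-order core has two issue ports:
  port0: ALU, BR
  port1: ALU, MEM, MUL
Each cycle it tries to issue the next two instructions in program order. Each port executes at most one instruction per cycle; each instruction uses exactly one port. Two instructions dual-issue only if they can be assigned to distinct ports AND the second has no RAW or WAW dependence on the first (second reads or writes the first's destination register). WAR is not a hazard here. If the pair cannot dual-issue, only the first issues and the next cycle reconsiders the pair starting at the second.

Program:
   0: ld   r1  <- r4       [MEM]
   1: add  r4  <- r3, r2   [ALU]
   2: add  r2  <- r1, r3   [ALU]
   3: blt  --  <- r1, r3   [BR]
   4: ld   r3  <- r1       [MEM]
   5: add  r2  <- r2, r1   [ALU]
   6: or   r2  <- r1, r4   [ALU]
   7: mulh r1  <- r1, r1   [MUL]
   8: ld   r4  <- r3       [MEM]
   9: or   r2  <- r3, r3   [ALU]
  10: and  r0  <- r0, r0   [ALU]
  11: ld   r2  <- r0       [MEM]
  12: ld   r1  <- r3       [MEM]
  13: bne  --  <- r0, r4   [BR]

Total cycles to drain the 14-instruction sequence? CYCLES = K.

0. ld+add @i0+i1  | 2-wide
1. add+blt @i2+i3  | 2-wide
2. ld+add @i4+i5  | 2-wide
3. or+mulh @i6+i7  | 2-wide
4. ld+or @i8+i9  | 2-wide
5. and @i10  | RAW r0
6. ld @i11  | no-port MEM/MEM
7. ld+bne @i12+i13  | 2-wide

CYCLES = 8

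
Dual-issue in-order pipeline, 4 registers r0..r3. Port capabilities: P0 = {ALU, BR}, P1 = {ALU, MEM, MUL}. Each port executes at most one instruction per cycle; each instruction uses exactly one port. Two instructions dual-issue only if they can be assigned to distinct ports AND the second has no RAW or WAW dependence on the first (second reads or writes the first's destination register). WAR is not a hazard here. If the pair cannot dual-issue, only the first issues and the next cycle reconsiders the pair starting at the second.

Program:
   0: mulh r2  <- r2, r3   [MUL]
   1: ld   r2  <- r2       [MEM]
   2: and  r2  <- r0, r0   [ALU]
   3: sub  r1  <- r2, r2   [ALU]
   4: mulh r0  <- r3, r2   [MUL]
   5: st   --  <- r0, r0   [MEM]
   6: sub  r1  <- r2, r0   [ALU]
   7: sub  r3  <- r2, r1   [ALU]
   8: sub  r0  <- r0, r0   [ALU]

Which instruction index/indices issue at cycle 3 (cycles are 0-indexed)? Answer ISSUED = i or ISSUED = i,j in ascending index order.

ISSUED = 3,4

#0 head=0: mulh i0 no-port MUL/MEM
#1 head=1: ld i1 WAW r2
#2 head=2: and i2 RAW r2
#3 head=3: sub;mulh i3/i4 dual
#4 head=5: st;sub i5/i6 dual
#5 head=7: sub;sub i7/i8 dual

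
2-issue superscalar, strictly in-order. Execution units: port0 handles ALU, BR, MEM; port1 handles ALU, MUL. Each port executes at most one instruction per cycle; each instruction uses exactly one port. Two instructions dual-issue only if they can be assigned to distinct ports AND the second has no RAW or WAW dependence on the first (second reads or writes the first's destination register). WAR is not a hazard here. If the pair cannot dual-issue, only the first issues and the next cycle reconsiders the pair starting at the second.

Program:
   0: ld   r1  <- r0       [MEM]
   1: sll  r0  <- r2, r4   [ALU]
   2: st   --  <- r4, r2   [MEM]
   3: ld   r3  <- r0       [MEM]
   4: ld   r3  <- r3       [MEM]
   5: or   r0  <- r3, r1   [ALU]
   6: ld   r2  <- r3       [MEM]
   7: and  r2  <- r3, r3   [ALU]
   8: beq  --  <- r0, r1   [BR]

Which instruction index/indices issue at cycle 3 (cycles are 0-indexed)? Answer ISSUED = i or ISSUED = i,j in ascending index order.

ISSUED = 4

#0 head=0: ld.MEM/sll.ALU i0&i1 2-wide
#1 head=2: st.MEM i2 no-port MEM/MEM
#2 head=3: ld.MEM i3 no-port MEM/MEM
#3 head=4: ld.MEM i4 RAW r3
#4 head=5: or.ALU/ld.MEM i5&i6 2-wide
#5 head=7: and.ALU/beq.BR i7&i8 2-wide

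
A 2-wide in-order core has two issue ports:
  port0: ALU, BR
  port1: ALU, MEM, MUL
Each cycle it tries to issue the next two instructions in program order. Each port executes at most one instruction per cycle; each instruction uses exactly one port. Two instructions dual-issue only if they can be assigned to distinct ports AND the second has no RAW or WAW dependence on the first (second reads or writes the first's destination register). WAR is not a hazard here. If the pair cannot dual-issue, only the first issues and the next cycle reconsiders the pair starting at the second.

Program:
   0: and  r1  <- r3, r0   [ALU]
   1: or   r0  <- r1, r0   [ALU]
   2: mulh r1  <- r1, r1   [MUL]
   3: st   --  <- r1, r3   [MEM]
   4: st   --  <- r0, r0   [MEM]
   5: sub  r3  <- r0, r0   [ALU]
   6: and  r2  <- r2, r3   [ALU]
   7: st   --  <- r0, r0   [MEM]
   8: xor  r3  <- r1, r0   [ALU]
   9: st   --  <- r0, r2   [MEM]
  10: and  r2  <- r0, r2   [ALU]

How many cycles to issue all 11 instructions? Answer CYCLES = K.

[0] i0  and  -- RAW r1
[1] i1,i2  or;mulh  -- 2-wide
[2] i3  st  -- no-port MEM/MEM
[3] i4,i5  st;sub  -- 2-wide
[4] i6,i7  and;st  -- 2-wide
[5] i8,i9  xor;st  -- 2-wide
[6] i10  and  -- tail

CYCLES = 7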